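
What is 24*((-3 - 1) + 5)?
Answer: 24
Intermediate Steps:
24*((-3 - 1) + 5) = 24*(-4 + 5) = 24*1 = 24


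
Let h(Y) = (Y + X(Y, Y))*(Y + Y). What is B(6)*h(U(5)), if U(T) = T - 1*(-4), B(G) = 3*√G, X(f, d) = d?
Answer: 972*√6 ≈ 2380.9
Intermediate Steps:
U(T) = 4 + T (U(T) = T + 4 = 4 + T)
h(Y) = 4*Y² (h(Y) = (Y + Y)*(Y + Y) = (2*Y)*(2*Y) = 4*Y²)
B(6)*h(U(5)) = (3*√6)*(4*(4 + 5)²) = (3*√6)*(4*9²) = (3*√6)*(4*81) = (3*√6)*324 = 972*√6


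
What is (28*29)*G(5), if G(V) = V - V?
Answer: 0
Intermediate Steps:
G(V) = 0
(28*29)*G(5) = (28*29)*0 = 812*0 = 0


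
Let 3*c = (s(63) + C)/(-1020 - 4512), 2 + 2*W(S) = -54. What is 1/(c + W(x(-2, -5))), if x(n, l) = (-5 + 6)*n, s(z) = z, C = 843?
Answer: -2766/77599 ≈ -0.035645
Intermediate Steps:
x(n, l) = n (x(n, l) = 1*n = n)
W(S) = -28 (W(S) = -1 + (½)*(-54) = -1 - 27 = -28)
c = -151/2766 (c = ((63 + 843)/(-1020 - 4512))/3 = (906/(-5532))/3 = (906*(-1/5532))/3 = (⅓)*(-151/922) = -151/2766 ≈ -0.054591)
1/(c + W(x(-2, -5))) = 1/(-151/2766 - 28) = 1/(-77599/2766) = -2766/77599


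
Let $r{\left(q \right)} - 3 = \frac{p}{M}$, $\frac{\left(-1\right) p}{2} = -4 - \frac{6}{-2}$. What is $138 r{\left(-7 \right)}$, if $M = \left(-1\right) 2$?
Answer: $276$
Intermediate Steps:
$p = 2$ ($p = - 2 \left(-4 - \frac{6}{-2}\right) = - 2 \left(-4 - 6 \left(- \frac{1}{2}\right)\right) = - 2 \left(-4 - -3\right) = - 2 \left(-4 + 3\right) = \left(-2\right) \left(-1\right) = 2$)
$M = -2$
$r{\left(q \right)} = 2$ ($r{\left(q \right)} = 3 + \frac{2}{-2} = 3 + 2 \left(- \frac{1}{2}\right) = 3 - 1 = 2$)
$138 r{\left(-7 \right)} = 138 \cdot 2 = 276$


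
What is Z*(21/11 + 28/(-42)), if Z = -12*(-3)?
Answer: 492/11 ≈ 44.727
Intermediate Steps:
Z = 36
Z*(21/11 + 28/(-42)) = 36*(21/11 + 28/(-42)) = 36*(21*(1/11) + 28*(-1/42)) = 36*(21/11 - ⅔) = 36*(41/33) = 492/11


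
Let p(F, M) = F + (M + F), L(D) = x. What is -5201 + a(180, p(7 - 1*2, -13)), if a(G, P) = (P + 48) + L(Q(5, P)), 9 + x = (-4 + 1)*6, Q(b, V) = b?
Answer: -5183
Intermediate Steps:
x = -27 (x = -9 + (-4 + 1)*6 = -9 - 3*6 = -9 - 18 = -27)
L(D) = -27
p(F, M) = M + 2*F (p(F, M) = F + (F + M) = M + 2*F)
a(G, P) = 21 + P (a(G, P) = (P + 48) - 27 = (48 + P) - 27 = 21 + P)
-5201 + a(180, p(7 - 1*2, -13)) = -5201 + (21 + (-13 + 2*(7 - 1*2))) = -5201 + (21 + (-13 + 2*(7 - 2))) = -5201 + (21 + (-13 + 2*5)) = -5201 + (21 + (-13 + 10)) = -5201 + (21 - 3) = -5201 + 18 = -5183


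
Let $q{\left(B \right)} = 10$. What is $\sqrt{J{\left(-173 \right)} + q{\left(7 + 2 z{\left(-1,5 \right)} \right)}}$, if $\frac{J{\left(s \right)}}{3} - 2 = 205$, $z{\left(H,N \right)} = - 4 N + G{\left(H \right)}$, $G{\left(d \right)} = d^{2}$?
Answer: $\sqrt{631} \approx 25.12$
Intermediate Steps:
$z{\left(H,N \right)} = H^{2} - 4 N$ ($z{\left(H,N \right)} = - 4 N + H^{2} = H^{2} - 4 N$)
$J{\left(s \right)} = 621$ ($J{\left(s \right)} = 6 + 3 \cdot 205 = 6 + 615 = 621$)
$\sqrt{J{\left(-173 \right)} + q{\left(7 + 2 z{\left(-1,5 \right)} \right)}} = \sqrt{621 + 10} = \sqrt{631}$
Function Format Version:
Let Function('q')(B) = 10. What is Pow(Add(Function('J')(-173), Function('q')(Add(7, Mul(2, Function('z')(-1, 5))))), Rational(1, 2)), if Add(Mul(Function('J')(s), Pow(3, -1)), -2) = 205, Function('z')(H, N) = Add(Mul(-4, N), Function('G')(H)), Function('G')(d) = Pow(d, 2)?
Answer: Pow(631, Rational(1, 2)) ≈ 25.120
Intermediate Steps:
Function('z')(H, N) = Add(Pow(H, 2), Mul(-4, N)) (Function('z')(H, N) = Add(Mul(-4, N), Pow(H, 2)) = Add(Pow(H, 2), Mul(-4, N)))
Function('J')(s) = 621 (Function('J')(s) = Add(6, Mul(3, 205)) = Add(6, 615) = 621)
Pow(Add(Function('J')(-173), Function('q')(Add(7, Mul(2, Function('z')(-1, 5))))), Rational(1, 2)) = Pow(Add(621, 10), Rational(1, 2)) = Pow(631, Rational(1, 2))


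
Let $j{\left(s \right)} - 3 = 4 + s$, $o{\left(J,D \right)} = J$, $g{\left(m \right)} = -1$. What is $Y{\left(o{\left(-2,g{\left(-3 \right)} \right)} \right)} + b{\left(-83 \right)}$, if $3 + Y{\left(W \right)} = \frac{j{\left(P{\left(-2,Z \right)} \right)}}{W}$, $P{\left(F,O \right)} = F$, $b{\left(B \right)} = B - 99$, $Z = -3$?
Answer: $- \frac{375}{2} \approx -187.5$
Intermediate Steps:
$b{\left(B \right)} = -99 + B$ ($b{\left(B \right)} = B - 99 = -99 + B$)
$j{\left(s \right)} = 7 + s$ ($j{\left(s \right)} = 3 + \left(4 + s\right) = 7 + s$)
$Y{\left(W \right)} = -3 + \frac{5}{W}$ ($Y{\left(W \right)} = -3 + \frac{7 - 2}{W} = -3 + \frac{5}{W}$)
$Y{\left(o{\left(-2,g{\left(-3 \right)} \right)} \right)} + b{\left(-83 \right)} = \left(-3 + \frac{5}{-2}\right) - 182 = \left(-3 + 5 \left(- \frac{1}{2}\right)\right) - 182 = \left(-3 - \frac{5}{2}\right) - 182 = - \frac{11}{2} - 182 = - \frac{375}{2}$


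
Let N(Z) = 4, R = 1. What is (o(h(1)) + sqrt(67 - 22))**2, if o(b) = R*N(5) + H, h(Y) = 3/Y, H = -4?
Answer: 45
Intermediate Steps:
o(b) = 0 (o(b) = 1*4 - 4 = 4 - 4 = 0)
(o(h(1)) + sqrt(67 - 22))**2 = (0 + sqrt(67 - 22))**2 = (0 + sqrt(45))**2 = (0 + 3*sqrt(5))**2 = (3*sqrt(5))**2 = 45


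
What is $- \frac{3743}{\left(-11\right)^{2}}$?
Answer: $- \frac{3743}{121} \approx -30.934$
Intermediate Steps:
$- \frac{3743}{\left(-11\right)^{2}} = - \frac{3743}{121}$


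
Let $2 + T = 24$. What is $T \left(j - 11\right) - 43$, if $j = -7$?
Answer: $-439$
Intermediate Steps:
$T = 22$ ($T = -2 + 24 = 22$)
$T \left(j - 11\right) - 43 = 22 \left(-7 - 11\right) - 43 = 22 \left(-18\right) - 43 = -396 - 43 = -439$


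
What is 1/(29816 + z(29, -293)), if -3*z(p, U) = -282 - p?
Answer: 3/89759 ≈ 3.3423e-5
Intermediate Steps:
z(p, U) = 94 + p/3 (z(p, U) = -(-282 - p)/3 = 94 + p/3)
1/(29816 + z(29, -293)) = 1/(29816 + (94 + (⅓)*29)) = 1/(29816 + (94 + 29/3)) = 1/(29816 + 311/3) = 1/(89759/3) = 3/89759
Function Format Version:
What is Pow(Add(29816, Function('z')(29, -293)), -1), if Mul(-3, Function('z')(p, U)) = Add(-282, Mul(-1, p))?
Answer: Rational(3, 89759) ≈ 3.3423e-5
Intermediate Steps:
Function('z')(p, U) = Add(94, Mul(Rational(1, 3), p)) (Function('z')(p, U) = Mul(Rational(-1, 3), Add(-282, Mul(-1, p))) = Add(94, Mul(Rational(1, 3), p)))
Pow(Add(29816, Function('z')(29, -293)), -1) = Pow(Add(29816, Add(94, Mul(Rational(1, 3), 29))), -1) = Pow(Add(29816, Add(94, Rational(29, 3))), -1) = Pow(Add(29816, Rational(311, 3)), -1) = Pow(Rational(89759, 3), -1) = Rational(3, 89759)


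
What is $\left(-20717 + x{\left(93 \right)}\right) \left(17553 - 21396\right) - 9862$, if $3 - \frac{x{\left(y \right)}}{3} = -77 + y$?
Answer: $79755446$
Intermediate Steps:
$x{\left(y \right)} = 240 - 3 y$ ($x{\left(y \right)} = 9 - 3 \left(-77 + y\right) = 9 - \left(-231 + 3 y\right) = 240 - 3 y$)
$\left(-20717 + x{\left(93 \right)}\right) \left(17553 - 21396\right) - 9862 = \left(-20717 + \left(240 - 279\right)\right) \left(17553 - 21396\right) - 9862 = \left(-20717 + \left(240 - 279\right)\right) \left(-3843\right) - 9862 = \left(-20717 - 39\right) \left(-3843\right) - 9862 = \left(-20756\right) \left(-3843\right) - 9862 = 79765308 - 9862 = 79755446$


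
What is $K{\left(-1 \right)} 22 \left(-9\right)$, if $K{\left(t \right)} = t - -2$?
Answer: $-198$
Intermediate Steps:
$K{\left(t \right)} = 2 + t$ ($K{\left(t \right)} = t + 2 = 2 + t$)
$K{\left(-1 \right)} 22 \left(-9\right) = \left(2 - 1\right) 22 \left(-9\right) = 1 \left(-198\right) = -198$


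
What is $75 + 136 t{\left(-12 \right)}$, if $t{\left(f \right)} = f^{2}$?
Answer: $19659$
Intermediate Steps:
$75 + 136 t{\left(-12 \right)} = 75 + 136 \left(-12\right)^{2} = 75 + 136 \cdot 144 = 75 + 19584 = 19659$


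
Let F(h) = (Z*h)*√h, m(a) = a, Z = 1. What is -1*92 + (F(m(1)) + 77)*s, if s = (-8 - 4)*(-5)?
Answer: 4588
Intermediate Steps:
F(h) = h^(3/2) (F(h) = (1*h)*√h = h*√h = h^(3/2))
s = 60 (s = -12*(-5) = 60)
-1*92 + (F(m(1)) + 77)*s = -1*92 + (1^(3/2) + 77)*60 = -92 + (1 + 77)*60 = -92 + 78*60 = -92 + 4680 = 4588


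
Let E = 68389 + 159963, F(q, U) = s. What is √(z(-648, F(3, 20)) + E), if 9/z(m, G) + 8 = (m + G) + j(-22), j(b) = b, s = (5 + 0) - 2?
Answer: √51379197/15 ≈ 477.86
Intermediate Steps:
s = 3 (s = 5 - 2 = 3)
F(q, U) = 3
z(m, G) = 9/(-30 + G + m) (z(m, G) = 9/(-8 + ((m + G) - 22)) = 9/(-8 + ((G + m) - 22)) = 9/(-8 + (-22 + G + m)) = 9/(-30 + G + m))
E = 228352
√(z(-648, F(3, 20)) + E) = √(9/(-30 + 3 - 648) + 228352) = √(9/(-675) + 228352) = √(9*(-1/675) + 228352) = √(-1/75 + 228352) = √(17126399/75) = √51379197/15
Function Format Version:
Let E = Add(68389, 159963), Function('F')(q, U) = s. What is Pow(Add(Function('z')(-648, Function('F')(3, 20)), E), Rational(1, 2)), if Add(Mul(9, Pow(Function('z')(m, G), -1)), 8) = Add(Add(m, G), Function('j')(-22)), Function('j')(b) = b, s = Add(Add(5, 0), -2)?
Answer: Mul(Rational(1, 15), Pow(51379197, Rational(1, 2))) ≈ 477.86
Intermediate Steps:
s = 3 (s = Add(5, -2) = 3)
Function('F')(q, U) = 3
Function('z')(m, G) = Mul(9, Pow(Add(-30, G, m), -1)) (Function('z')(m, G) = Mul(9, Pow(Add(-8, Add(Add(m, G), -22)), -1)) = Mul(9, Pow(Add(-8, Add(Add(G, m), -22)), -1)) = Mul(9, Pow(Add(-8, Add(-22, G, m)), -1)) = Mul(9, Pow(Add(-30, G, m), -1)))
E = 228352
Pow(Add(Function('z')(-648, Function('F')(3, 20)), E), Rational(1, 2)) = Pow(Add(Mul(9, Pow(Add(-30, 3, -648), -1)), 228352), Rational(1, 2)) = Pow(Add(Mul(9, Pow(-675, -1)), 228352), Rational(1, 2)) = Pow(Add(Mul(9, Rational(-1, 675)), 228352), Rational(1, 2)) = Pow(Add(Rational(-1, 75), 228352), Rational(1, 2)) = Pow(Rational(17126399, 75), Rational(1, 2)) = Mul(Rational(1, 15), Pow(51379197, Rational(1, 2)))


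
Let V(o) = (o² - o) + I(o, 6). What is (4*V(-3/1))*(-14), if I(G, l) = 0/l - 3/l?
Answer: -644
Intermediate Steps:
I(G, l) = -3/l (I(G, l) = 0 - 3/l = -3/l)
V(o) = -½ + o² - o (V(o) = (o² - o) - 3/6 = (o² - o) - 3*⅙ = (o² - o) - ½ = -½ + o² - o)
(4*V(-3/1))*(-14) = (4*(-½ + (-3/1)² - (-3)/1))*(-14) = (4*(-½ + (-3*1)² - (-3)))*(-14) = (4*(-½ + (-3)² - 1*(-3)))*(-14) = (4*(-½ + 9 + 3))*(-14) = (4*(23/2))*(-14) = 46*(-14) = -644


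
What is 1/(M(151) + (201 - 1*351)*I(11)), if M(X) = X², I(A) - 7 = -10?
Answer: 1/23251 ≈ 4.3009e-5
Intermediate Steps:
I(A) = -3 (I(A) = 7 - 10 = -3)
1/(M(151) + (201 - 1*351)*I(11)) = 1/(151² + (201 - 1*351)*(-3)) = 1/(22801 + (201 - 351)*(-3)) = 1/(22801 - 150*(-3)) = 1/(22801 + 450) = 1/23251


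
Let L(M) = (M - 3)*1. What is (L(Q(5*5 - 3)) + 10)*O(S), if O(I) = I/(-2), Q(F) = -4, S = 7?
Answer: -21/2 ≈ -10.500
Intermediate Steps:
L(M) = -3 + M (L(M) = (-3 + M)*1 = -3 + M)
O(I) = -I/2 (O(I) = I*(-½) = -I/2)
(L(Q(5*5 - 3)) + 10)*O(S) = ((-3 - 4) + 10)*(-½*7) = (-7 + 10)*(-7/2) = 3*(-7/2) = -21/2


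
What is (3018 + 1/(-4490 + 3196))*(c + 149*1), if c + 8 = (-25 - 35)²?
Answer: 14609693631/1294 ≈ 1.1290e+7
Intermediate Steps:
c = 3592 (c = -8 + (-25 - 35)² = -8 + (-60)² = -8 + 3600 = 3592)
(3018 + 1/(-4490 + 3196))*(c + 149*1) = (3018 + 1/(-4490 + 3196))*(3592 + 149*1) = (3018 + 1/(-1294))*(3592 + 149) = (3018 - 1/1294)*3741 = (3905291/1294)*3741 = 14609693631/1294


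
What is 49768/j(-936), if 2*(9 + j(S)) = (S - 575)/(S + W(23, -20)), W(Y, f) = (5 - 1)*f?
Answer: -101128576/16777 ≈ -6027.8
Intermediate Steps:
W(Y, f) = 4*f
j(S) = -9 + (-575 + S)/(2*(-80 + S)) (j(S) = -9 + ((S - 575)/(S + 4*(-20)))/2 = -9 + ((-575 + S)/(S - 80))/2 = -9 + ((-575 + S)/(-80 + S))/2 = -9 + (-575 + S)/(2*(-80 + S)))
49768/j(-936) = 49768/(((865 - 17*(-936))/(2*(-80 - 936)))) = 49768/(((½)*(865 + 15912)/(-1016))) = 49768/(((½)*(-1/1016)*16777)) = 49768/(-16777/2032) = 49768*(-2032/16777) = -101128576/16777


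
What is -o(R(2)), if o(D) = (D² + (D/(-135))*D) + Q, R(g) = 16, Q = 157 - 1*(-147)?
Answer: -75344/135 ≈ -558.10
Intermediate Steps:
Q = 304 (Q = 157 + 147 = 304)
o(D) = 304 + 134*D²/135 (o(D) = (D² + (D/(-135))*D) + 304 = (D² + (D*(-1/135))*D) + 304 = (D² + (-D/135)*D) + 304 = (D² - D²/135) + 304 = 134*D²/135 + 304 = 304 + 134*D²/135)
-o(R(2)) = -(304 + (134/135)*16²) = -(304 + (134/135)*256) = -(304 + 34304/135) = -1*75344/135 = -75344/135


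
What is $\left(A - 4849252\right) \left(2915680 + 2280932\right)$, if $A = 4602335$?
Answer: $-1283131845204$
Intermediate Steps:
$\left(A - 4849252\right) \left(2915680 + 2280932\right) = \left(4602335 - 4849252\right) \left(2915680 + 2280932\right) = \left(-246917\right) 5196612 = -1283131845204$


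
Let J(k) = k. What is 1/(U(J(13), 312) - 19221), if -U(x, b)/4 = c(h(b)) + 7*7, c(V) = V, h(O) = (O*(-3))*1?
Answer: -1/15673 ≈ -6.3804e-5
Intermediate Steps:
h(O) = -3*O (h(O) = -3*O*1 = -3*O)
U(x, b) = -196 + 12*b (U(x, b) = -4*(-3*b + 7*7) = -4*(-3*b + 49) = -4*(49 - 3*b) = -196 + 12*b)
1/(U(J(13), 312) - 19221) = 1/((-196 + 12*312) - 19221) = 1/((-196 + 3744) - 19221) = 1/(3548 - 19221) = 1/(-15673) = -1/15673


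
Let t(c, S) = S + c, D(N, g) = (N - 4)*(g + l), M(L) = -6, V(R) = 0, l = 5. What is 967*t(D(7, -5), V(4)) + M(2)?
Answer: -6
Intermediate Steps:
D(N, g) = (-4 + N)*(5 + g) (D(N, g) = (N - 4)*(g + 5) = (-4 + N)*(5 + g))
967*t(D(7, -5), V(4)) + M(2) = 967*(0 + (-20 - 4*(-5) + 5*7 + 7*(-5))) - 6 = 967*(0 + (-20 + 20 + 35 - 35)) - 6 = 967*(0 + 0) - 6 = 967*0 - 6 = 0 - 6 = -6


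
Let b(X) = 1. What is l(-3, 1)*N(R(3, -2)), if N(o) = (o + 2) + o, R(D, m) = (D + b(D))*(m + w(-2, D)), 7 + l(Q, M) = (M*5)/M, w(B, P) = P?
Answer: -20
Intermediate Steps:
l(Q, M) = -2 (l(Q, M) = -7 + (M*5)/M = -7 + (5*M)/M = -7 + 5 = -2)
R(D, m) = (1 + D)*(D + m) (R(D, m) = (D + 1)*(m + D) = (1 + D)*(D + m))
N(o) = 2 + 2*o (N(o) = (2 + o) + o = 2 + 2*o)
l(-3, 1)*N(R(3, -2)) = -2*(2 + 2*(3 - 2 + 3² + 3*(-2))) = -2*(2 + 2*(3 - 2 + 9 - 6)) = -2*(2 + 2*4) = -2*(2 + 8) = -2*10 = -20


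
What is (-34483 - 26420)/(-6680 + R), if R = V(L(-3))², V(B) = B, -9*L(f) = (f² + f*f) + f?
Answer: 5427/595 ≈ 9.1210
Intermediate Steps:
L(f) = -2*f²/9 - f/9 (L(f) = -((f² + f*f) + f)/9 = -((f² + f²) + f)/9 = -(2*f² + f)/9 = -(f + 2*f²)/9 = -2*f²/9 - f/9)
R = 25/9 (R = (-⅑*(-3)*(1 + 2*(-3)))² = (-⅑*(-3)*(1 - 6))² = (-⅑*(-3)*(-5))² = (-5/3)² = 25/9 ≈ 2.7778)
(-34483 - 26420)/(-6680 + R) = (-34483 - 26420)/(-6680 + 25/9) = -60903/(-60095/9) = -60903*(-9/60095) = 5427/595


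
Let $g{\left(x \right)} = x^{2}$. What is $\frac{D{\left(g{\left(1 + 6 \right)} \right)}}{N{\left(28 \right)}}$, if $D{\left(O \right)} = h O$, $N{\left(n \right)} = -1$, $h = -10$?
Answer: $490$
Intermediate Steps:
$D{\left(O \right)} = - 10 O$
$\frac{D{\left(g{\left(1 + 6 \right)} \right)}}{N{\left(28 \right)}} = \frac{\left(-10\right) \left(1 + 6\right)^{2}}{-1} = - 10 \cdot 7^{2} \left(-1\right) = \left(-10\right) 49 \left(-1\right) = \left(-490\right) \left(-1\right) = 490$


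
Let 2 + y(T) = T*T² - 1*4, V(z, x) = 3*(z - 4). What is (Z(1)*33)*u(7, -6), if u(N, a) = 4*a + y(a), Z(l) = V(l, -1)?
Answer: 73062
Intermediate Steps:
V(z, x) = -12 + 3*z (V(z, x) = 3*(-4 + z) = -12 + 3*z)
Z(l) = -12 + 3*l
y(T) = -6 + T³ (y(T) = -2 + (T*T² - 1*4) = -2 + (T³ - 4) = -2 + (-4 + T³) = -6 + T³)
u(N, a) = -6 + a³ + 4*a (u(N, a) = 4*a + (-6 + a³) = -6 + a³ + 4*a)
(Z(1)*33)*u(7, -6) = ((-12 + 3*1)*33)*(-6 + (-6)³ + 4*(-6)) = ((-12 + 3)*33)*(-6 - 216 - 24) = -9*33*(-246) = -297*(-246) = 73062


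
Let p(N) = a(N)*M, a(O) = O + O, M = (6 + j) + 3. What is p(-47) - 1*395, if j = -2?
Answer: -1053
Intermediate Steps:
M = 7 (M = (6 - 2) + 3 = 4 + 3 = 7)
a(O) = 2*O
p(N) = 14*N (p(N) = (2*N)*7 = 14*N)
p(-47) - 1*395 = 14*(-47) - 1*395 = -658 - 395 = -1053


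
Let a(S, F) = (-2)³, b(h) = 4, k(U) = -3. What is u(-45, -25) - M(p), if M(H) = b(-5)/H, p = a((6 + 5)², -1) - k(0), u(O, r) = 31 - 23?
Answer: 44/5 ≈ 8.8000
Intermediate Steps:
a(S, F) = -8
u(O, r) = 8
p = -5 (p = -8 - 1*(-3) = -8 + 3 = -5)
M(H) = 4/H
u(-45, -25) - M(p) = 8 - 4/(-5) = 8 - 4*(-1)/5 = 8 - 1*(-⅘) = 8 + ⅘ = 44/5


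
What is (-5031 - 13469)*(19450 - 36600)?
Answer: 317275000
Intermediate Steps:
(-5031 - 13469)*(19450 - 36600) = -18500*(-17150) = 317275000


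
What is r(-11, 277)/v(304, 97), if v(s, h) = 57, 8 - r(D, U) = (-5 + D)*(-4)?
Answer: -56/57 ≈ -0.98246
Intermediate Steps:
r(D, U) = -12 + 4*D (r(D, U) = 8 - (-5 + D)*(-4) = 8 - (20 - 4*D) = 8 + (-20 + 4*D) = -12 + 4*D)
r(-11, 277)/v(304, 97) = (-12 + 4*(-11))/57 = (-12 - 44)*(1/57) = -56*1/57 = -56/57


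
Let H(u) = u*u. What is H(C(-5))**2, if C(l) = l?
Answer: 625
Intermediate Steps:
H(u) = u**2
H(C(-5))**2 = ((-5)**2)**2 = 25**2 = 625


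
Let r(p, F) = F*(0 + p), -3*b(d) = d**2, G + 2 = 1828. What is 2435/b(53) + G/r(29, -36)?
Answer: -6377827/1466298 ≈ -4.3496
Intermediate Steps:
G = 1826 (G = -2 + 1828 = 1826)
b(d) = -d**2/3
r(p, F) = F*p
2435/b(53) + G/r(29, -36) = 2435/((-1/3*53**2)) + 1826/((-36*29)) = 2435/((-1/3*2809)) + 1826/(-1044) = 2435/(-2809/3) + 1826*(-1/1044) = 2435*(-3/2809) - 913/522 = -7305/2809 - 913/522 = -6377827/1466298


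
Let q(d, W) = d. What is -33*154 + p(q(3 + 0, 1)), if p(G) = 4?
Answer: -5078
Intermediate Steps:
-33*154 + p(q(3 + 0, 1)) = -33*154 + 4 = -5082 + 4 = -5078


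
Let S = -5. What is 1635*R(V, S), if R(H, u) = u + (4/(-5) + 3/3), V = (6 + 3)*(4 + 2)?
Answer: -7848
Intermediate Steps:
V = 54 (V = 9*6 = 54)
R(H, u) = ⅕ + u (R(H, u) = u + (4*(-⅕) + 3*(⅓)) = u + (-⅘ + 1) = u + ⅕ = ⅕ + u)
1635*R(V, S) = 1635*(⅕ - 5) = 1635*(-24/5) = -7848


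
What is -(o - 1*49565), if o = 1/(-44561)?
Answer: 2208665966/44561 ≈ 49565.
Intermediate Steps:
o = -1/44561 ≈ -2.2441e-5
-(o - 1*49565) = -(-1/44561 - 1*49565) = -(-1/44561 - 49565) = -1*(-2208665966/44561) = 2208665966/44561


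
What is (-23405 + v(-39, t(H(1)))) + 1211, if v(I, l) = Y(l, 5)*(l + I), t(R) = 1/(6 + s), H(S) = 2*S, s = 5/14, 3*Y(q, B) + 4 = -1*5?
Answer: -1964895/89 ≈ -22077.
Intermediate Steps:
Y(q, B) = -3 (Y(q, B) = -4/3 + (-1*5)/3 = -4/3 + (⅓)*(-5) = -4/3 - 5/3 = -3)
s = 5/14 (s = 5*(1/14) = 5/14 ≈ 0.35714)
t(R) = 14/89 (t(R) = 1/(6 + 5/14) = 1/(89/14) = 14/89)
v(I, l) = -3*I - 3*l (v(I, l) = -3*(l + I) = -3*(I + l) = -3*I - 3*l)
(-23405 + v(-39, t(H(1)))) + 1211 = (-23405 + (-3*(-39) - 3*14/89)) + 1211 = (-23405 + (117 - 42/89)) + 1211 = (-23405 + 10371/89) + 1211 = -2072674/89 + 1211 = -1964895/89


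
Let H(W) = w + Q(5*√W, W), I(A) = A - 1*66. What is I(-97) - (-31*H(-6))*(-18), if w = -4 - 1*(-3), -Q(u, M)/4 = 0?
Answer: 395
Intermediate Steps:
Q(u, M) = 0 (Q(u, M) = -4*0 = 0)
I(A) = -66 + A (I(A) = A - 66 = -66 + A)
w = -1 (w = -4 + 3 = -1)
H(W) = -1 (H(W) = -1 + 0 = -1)
I(-97) - (-31*H(-6))*(-18) = (-66 - 97) - (-31*(-1))*(-18) = -163 - 31*(-18) = -163 - 1*(-558) = -163 + 558 = 395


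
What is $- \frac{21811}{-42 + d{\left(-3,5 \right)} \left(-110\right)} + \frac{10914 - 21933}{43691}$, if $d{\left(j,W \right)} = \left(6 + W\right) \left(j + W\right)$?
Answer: $\frac{925815623}{107567242} \approx 8.6069$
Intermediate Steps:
$d{\left(j,W \right)} = \left(6 + W\right) \left(W + j\right)$
$- \frac{21811}{-42 + d{\left(-3,5 \right)} \left(-110\right)} + \frac{10914 - 21933}{43691} = - \frac{21811}{-42 + \left(5^{2} + 6 \cdot 5 + 6 \left(-3\right) + 5 \left(-3\right)\right) \left(-110\right)} + \frac{10914 - 21933}{43691} = - \frac{21811}{-42 + \left(25 + 30 - 18 - 15\right) \left(-110\right)} + \left(10914 - 21933\right) \frac{1}{43691} = - \frac{21811}{-42 + 22 \left(-110\right)} - \frac{11019}{43691} = - \frac{21811}{-42 - 2420} - \frac{11019}{43691} = - \frac{21811}{-2462} - \frac{11019}{43691} = \left(-21811\right) \left(- \frac{1}{2462}\right) - \frac{11019}{43691} = \frac{21811}{2462} - \frac{11019}{43691} = \frac{925815623}{107567242}$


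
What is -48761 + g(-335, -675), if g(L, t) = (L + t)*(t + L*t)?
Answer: -227753261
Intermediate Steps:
-48761 + g(-335, -675) = -48761 - 675*(-335 - 675 + (-335)**2 - 335*(-675)) = -48761 - 675*(-335 - 675 + 112225 + 226125) = -48761 - 675*337340 = -48761 - 227704500 = -227753261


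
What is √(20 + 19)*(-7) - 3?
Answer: -3 - 7*√39 ≈ -46.715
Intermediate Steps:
√(20 + 19)*(-7) - 3 = √39*(-7) - 3 = -7*√39 - 3 = -3 - 7*√39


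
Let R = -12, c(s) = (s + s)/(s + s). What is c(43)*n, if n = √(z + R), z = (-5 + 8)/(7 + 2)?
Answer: I*√105/3 ≈ 3.4156*I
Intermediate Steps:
c(s) = 1 (c(s) = (2*s)/((2*s)) = (2*s)*(1/(2*s)) = 1)
z = ⅓ (z = 3/9 = 3*(⅑) = ⅓ ≈ 0.33333)
n = I*√105/3 (n = √(⅓ - 12) = √(-35/3) = I*√105/3 ≈ 3.4156*I)
c(43)*n = 1*(I*√105/3) = I*√105/3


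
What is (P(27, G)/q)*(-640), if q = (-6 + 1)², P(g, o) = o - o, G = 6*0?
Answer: 0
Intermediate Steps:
G = 0
P(g, o) = 0
q = 25 (q = (-5)² = 25)
(P(27, G)/q)*(-640) = (0/25)*(-640) = (0*(1/25))*(-640) = 0*(-640) = 0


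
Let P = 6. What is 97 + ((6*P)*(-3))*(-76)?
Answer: 8305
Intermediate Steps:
97 + ((6*P)*(-3))*(-76) = 97 + ((6*6)*(-3))*(-76) = 97 + (36*(-3))*(-76) = 97 - 108*(-76) = 97 + 8208 = 8305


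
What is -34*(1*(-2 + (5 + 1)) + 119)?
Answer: -4182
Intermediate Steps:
-34*(1*(-2 + (5 + 1)) + 119) = -34*(1*(-2 + 6) + 119) = -34*(1*4 + 119) = -34*(4 + 119) = -34*123 = -4182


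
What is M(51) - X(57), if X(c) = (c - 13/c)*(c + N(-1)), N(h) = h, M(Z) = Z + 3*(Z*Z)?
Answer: 266462/57 ≈ 4674.8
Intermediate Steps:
M(Z) = Z + 3*Z²
X(c) = (-1 + c)*(c - 13/c) (X(c) = (c - 13/c)*(c - 1) = (c - 13/c)*(-1 + c) = (-1 + c)*(c - 13/c))
M(51) - X(57) = 51*(1 + 3*51) - (-13 + 57² - 1*57 + 13/57) = 51*(1 + 153) - (-13 + 3249 - 57 + 13*(1/57)) = 51*154 - (-13 + 3249 - 57 + 13/57) = 7854 - 1*181216/57 = 7854 - 181216/57 = 266462/57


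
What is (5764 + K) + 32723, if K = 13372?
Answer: 51859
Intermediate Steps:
(5764 + K) + 32723 = (5764 + 13372) + 32723 = 19136 + 32723 = 51859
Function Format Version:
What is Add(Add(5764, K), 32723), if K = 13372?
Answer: 51859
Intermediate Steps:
Add(Add(5764, K), 32723) = Add(Add(5764, 13372), 32723) = Add(19136, 32723) = 51859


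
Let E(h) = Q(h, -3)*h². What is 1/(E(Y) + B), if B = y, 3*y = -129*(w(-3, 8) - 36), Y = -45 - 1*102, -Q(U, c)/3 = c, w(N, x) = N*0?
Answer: 1/196029 ≈ 5.1013e-6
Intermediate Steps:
w(N, x) = 0
Q(U, c) = -3*c
Y = -147 (Y = -45 - 102 = -147)
y = 1548 (y = (-129*(0 - 36))/3 = (-129*(-36))/3 = (⅓)*4644 = 1548)
B = 1548
E(h) = 9*h² (E(h) = (-3*(-3))*h² = 9*h²)
1/(E(Y) + B) = 1/(9*(-147)² + 1548) = 1/(9*21609 + 1548) = 1/(194481 + 1548) = 1/196029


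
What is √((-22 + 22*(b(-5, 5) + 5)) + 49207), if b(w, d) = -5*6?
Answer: √48635 ≈ 220.53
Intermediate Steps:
b(w, d) = -30
√((-22 + 22*(b(-5, 5) + 5)) + 49207) = √((-22 + 22*(-30 + 5)) + 49207) = √((-22 + 22*(-25)) + 49207) = √((-22 - 550) + 49207) = √(-572 + 49207) = √48635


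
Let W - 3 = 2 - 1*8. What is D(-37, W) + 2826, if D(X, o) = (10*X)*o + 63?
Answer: 3999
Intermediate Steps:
W = -3 (W = 3 + (2 - 1*8) = 3 + (2 - 8) = 3 - 6 = -3)
D(X, o) = 63 + 10*X*o (D(X, o) = 10*X*o + 63 = 63 + 10*X*o)
D(-37, W) + 2826 = (63 + 10*(-37)*(-3)) + 2826 = (63 + 1110) + 2826 = 1173 + 2826 = 3999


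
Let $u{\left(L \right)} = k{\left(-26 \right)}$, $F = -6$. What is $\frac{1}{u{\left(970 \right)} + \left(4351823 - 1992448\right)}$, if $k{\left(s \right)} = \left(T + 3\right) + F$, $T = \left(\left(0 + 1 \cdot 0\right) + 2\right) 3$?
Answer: $\frac{1}{2359378} \approx 4.2384 \cdot 10^{-7}$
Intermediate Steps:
$T = 6$ ($T = \left(\left(0 + 0\right) + 2\right) 3 = \left(0 + 2\right) 3 = 2 \cdot 3 = 6$)
$k{\left(s \right)} = 3$ ($k{\left(s \right)} = \left(6 + 3\right) - 6 = 9 - 6 = 3$)
$u{\left(L \right)} = 3$
$\frac{1}{u{\left(970 \right)} + \left(4351823 - 1992448\right)} = \frac{1}{3 + \left(4351823 - 1992448\right)} = \frac{1}{3 + 2359375} = \frac{1}{2359378}$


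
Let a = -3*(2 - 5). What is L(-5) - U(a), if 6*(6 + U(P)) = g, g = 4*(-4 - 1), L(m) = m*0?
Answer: 28/3 ≈ 9.3333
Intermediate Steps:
L(m) = 0
a = 9 (a = -3*(-3) = 9)
g = -20 (g = 4*(-5) = -20)
U(P) = -28/3 (U(P) = -6 + (⅙)*(-20) = -6 - 10/3 = -28/3)
L(-5) - U(a) = 0 - 1*(-28/3) = 0 + 28/3 = 28/3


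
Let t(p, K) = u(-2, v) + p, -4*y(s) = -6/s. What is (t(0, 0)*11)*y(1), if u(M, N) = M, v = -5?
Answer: -33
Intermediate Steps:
y(s) = 3/(2*s) (y(s) = -(-3)/(2*s) = 3/(2*s))
t(p, K) = -2 + p
(t(0, 0)*11)*y(1) = ((-2 + 0)*11)*((3/2)/1) = (-2*11)*((3/2)*1) = -22*3/2 = -33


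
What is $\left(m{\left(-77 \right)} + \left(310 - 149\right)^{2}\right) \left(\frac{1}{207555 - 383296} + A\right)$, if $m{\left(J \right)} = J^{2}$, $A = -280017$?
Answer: $- \frac{1567353392996300}{175741} \approx -8.9185 \cdot 10^{9}$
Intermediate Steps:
$\left(m{\left(-77 \right)} + \left(310 - 149\right)^{2}\right) \left(\frac{1}{207555 - 383296} + A\right) = \left(\left(-77\right)^{2} + \left(310 - 149\right)^{2}\right) \left(\frac{1}{207555 - 383296} - 280017\right) = \left(5929 + 161^{2}\right) \left(\frac{1}{-175741} - 280017\right) = \left(5929 + 25921\right) \left(- \frac{1}{175741} - 280017\right) = 31850 \left(- \frac{49210467598}{175741}\right) = - \frac{1567353392996300}{175741}$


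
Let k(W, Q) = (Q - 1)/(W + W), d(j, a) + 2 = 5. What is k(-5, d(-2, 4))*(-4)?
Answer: ⅘ ≈ 0.80000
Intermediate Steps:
d(j, a) = 3 (d(j, a) = -2 + 5 = 3)
k(W, Q) = (-1 + Q)/(2*W) (k(W, Q) = (-1 + Q)/((2*W)) = (-1 + Q)*(1/(2*W)) = (-1 + Q)/(2*W))
k(-5, d(-2, 4))*(-4) = ((½)*(-1 + 3)/(-5))*(-4) = ((½)*(-⅕)*2)*(-4) = -⅕*(-4) = ⅘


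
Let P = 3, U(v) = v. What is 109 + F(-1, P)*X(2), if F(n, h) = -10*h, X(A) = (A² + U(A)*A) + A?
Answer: -191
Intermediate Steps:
X(A) = A + 2*A² (X(A) = (A² + A*A) + A = (A² + A²) + A = 2*A² + A = A + 2*A²)
109 + F(-1, P)*X(2) = 109 + (-10*3)*(2*(1 + 2*2)) = 109 - 60*(1 + 4) = 109 - 60*5 = 109 - 30*10 = 109 - 300 = -191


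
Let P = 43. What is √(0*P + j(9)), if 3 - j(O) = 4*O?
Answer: I*√33 ≈ 5.7446*I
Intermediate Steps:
j(O) = 3 - 4*O
√(0*P + j(9)) = √(0*43 + (3 - 4*9)) = √(0 + (3 - 36)) = √(0 - 33) = √(-33) = I*√33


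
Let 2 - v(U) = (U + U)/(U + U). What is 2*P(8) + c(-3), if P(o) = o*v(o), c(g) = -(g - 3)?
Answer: 22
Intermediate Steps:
v(U) = 1 (v(U) = 2 - (U + U)/(U + U) = 2 - 2*U/(2*U) = 2 - 2*U*1/(2*U) = 2 - 1*1 = 2 - 1 = 1)
c(g) = 3 - g (c(g) = -(-3 + g) = 3 - g)
P(o) = o (P(o) = o*1 = o)
2*P(8) + c(-3) = 2*8 + (3 - 1*(-3)) = 16 + (3 + 3) = 16 + 6 = 22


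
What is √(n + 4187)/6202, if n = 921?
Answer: √1277/3101 ≈ 0.011524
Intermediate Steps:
√(n + 4187)/6202 = √(921 + 4187)/6202 = √5108*(1/6202) = (2*√1277)*(1/6202) = √1277/3101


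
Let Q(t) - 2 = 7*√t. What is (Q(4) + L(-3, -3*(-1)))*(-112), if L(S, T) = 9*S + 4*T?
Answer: -112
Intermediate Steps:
L(S, T) = 4*T + 9*S
Q(t) = 2 + 7*√t
(Q(4) + L(-3, -3*(-1)))*(-112) = ((2 + 7*√4) + (4*(-3*(-1)) + 9*(-3)))*(-112) = ((2 + 7*2) + (4*3 - 27))*(-112) = ((2 + 14) + (12 - 27))*(-112) = (16 - 15)*(-112) = 1*(-112) = -112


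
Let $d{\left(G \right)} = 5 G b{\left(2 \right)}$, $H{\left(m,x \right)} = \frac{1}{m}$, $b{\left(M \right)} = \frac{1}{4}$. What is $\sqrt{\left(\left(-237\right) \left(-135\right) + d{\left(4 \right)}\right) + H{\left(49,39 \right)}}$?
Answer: $\frac{\sqrt{1568001}}{7} \approx 178.89$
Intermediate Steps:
$b{\left(M \right)} = \frac{1}{4}$
$d{\left(G \right)} = \frac{5 G}{4}$ ($d{\left(G \right)} = 5 G \frac{1}{4} = \frac{5 G}{4}$)
$\sqrt{\left(\left(-237\right) \left(-135\right) + d{\left(4 \right)}\right) + H{\left(49,39 \right)}} = \sqrt{\left(\left(-237\right) \left(-135\right) + \frac{5}{4} \cdot 4\right) + \frac{1}{49}} = \sqrt{\left(31995 + 5\right) + \frac{1}{49}} = \sqrt{32000 + \frac{1}{49}} = \sqrt{\frac{1568001}{49}} = \frac{\sqrt{1568001}}{7}$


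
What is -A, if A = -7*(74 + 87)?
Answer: 1127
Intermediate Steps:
A = -1127 (A = -7*161 = -1127)
-A = -1*(-1127) = 1127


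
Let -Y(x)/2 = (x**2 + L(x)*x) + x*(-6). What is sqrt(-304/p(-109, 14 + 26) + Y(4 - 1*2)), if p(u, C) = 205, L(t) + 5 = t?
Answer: 6*sqrt(30955)/205 ≈ 5.1495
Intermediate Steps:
L(t) = -5 + t
Y(x) = -2*x**2 + 12*x - 2*x*(-5 + x) (Y(x) = -2*((x**2 + (-5 + x)*x) + x*(-6)) = -2*((x**2 + x*(-5 + x)) - 6*x) = -2*(x**2 - 6*x + x*(-5 + x)) = -2*x**2 + 12*x - 2*x*(-5 + x))
sqrt(-304/p(-109, 14 + 26) + Y(4 - 1*2)) = sqrt(-304/205 + 2*(4 - 1*2)*(11 - 2*(4 - 1*2))) = sqrt(-304*1/205 + 2*(4 - 2)*(11 - 2*(4 - 2))) = sqrt(-304/205 + 2*2*(11 - 2*2)) = sqrt(-304/205 + 2*2*(11 - 4)) = sqrt(-304/205 + 2*2*7) = sqrt(-304/205 + 28) = sqrt(5436/205) = 6*sqrt(30955)/205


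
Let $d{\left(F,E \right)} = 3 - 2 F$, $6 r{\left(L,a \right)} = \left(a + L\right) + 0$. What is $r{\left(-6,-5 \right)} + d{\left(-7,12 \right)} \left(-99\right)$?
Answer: $- \frac{10109}{6} \approx -1684.8$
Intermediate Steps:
$r{\left(L,a \right)} = \frac{L}{6} + \frac{a}{6}$ ($r{\left(L,a \right)} = \frac{\left(a + L\right) + 0}{6} = \frac{\left(L + a\right) + 0}{6} = \frac{L + a}{6} = \frac{L}{6} + \frac{a}{6}$)
$r{\left(-6,-5 \right)} + d{\left(-7,12 \right)} \left(-99\right) = \left(\frac{1}{6} \left(-6\right) + \frac{1}{6} \left(-5\right)\right) + \left(3 - -14\right) \left(-99\right) = \left(-1 - \frac{5}{6}\right) + \left(3 + 14\right) \left(-99\right) = - \frac{11}{6} + 17 \left(-99\right) = - \frac{11}{6} - 1683 = - \frac{10109}{6}$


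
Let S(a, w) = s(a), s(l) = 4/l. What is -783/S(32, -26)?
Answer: -6264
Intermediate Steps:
S(a, w) = 4/a
-783/S(32, -26) = -783/(4/32) = -783/(4*(1/32)) = -783/1/8 = -783*8 = -6264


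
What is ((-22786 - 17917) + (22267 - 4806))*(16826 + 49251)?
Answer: -1535761634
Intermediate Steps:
((-22786 - 17917) + (22267 - 4806))*(16826 + 49251) = (-40703 + 17461)*66077 = -23242*66077 = -1535761634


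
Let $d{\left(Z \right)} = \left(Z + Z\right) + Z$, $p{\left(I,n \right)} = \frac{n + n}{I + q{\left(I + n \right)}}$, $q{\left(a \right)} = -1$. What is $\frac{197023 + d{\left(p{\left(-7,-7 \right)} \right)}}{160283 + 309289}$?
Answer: $\frac{788113}{1878288} \approx 0.41959$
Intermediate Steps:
$p{\left(I,n \right)} = \frac{2 n}{-1 + I}$ ($p{\left(I,n \right)} = \frac{n + n}{I - 1} = \frac{2 n}{-1 + I}$)
$d{\left(Z \right)} = 3 Z$ ($d{\left(Z \right)} = 2 Z + Z = 3 Z$)
$\frac{197023 + d{\left(p{\left(-7,-7 \right)} \right)}}{160283 + 309289} = \frac{197023 + 3 \cdot 2 \left(-7\right) \frac{1}{-1 - 7}}{160283 + 309289} = \frac{197023 + 3 \cdot 2 \left(-7\right) \frac{1}{-8}}{469572} = \left(197023 + 3 \cdot 2 \left(-7\right) \left(- \frac{1}{8}\right)\right) \frac{1}{469572} = \left(197023 + 3 \cdot \frac{7}{4}\right) \frac{1}{469572} = \left(197023 + \frac{21}{4}\right) \frac{1}{469572} = \frac{788113}{4} \cdot \frac{1}{469572} = \frac{788113}{1878288}$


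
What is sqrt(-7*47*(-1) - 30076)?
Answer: I*sqrt(29747) ≈ 172.47*I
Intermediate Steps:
sqrt(-7*47*(-1) - 30076) = sqrt(-329*(-1) - 30076) = sqrt(329 - 30076) = sqrt(-29747) = I*sqrt(29747)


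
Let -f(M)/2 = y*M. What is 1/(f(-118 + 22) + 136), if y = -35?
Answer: -1/6584 ≈ -0.00015188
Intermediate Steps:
f(M) = 70*M (f(M) = -(-70)*M = 70*M)
1/(f(-118 + 22) + 136) = 1/(70*(-118 + 22) + 136) = 1/(70*(-96) + 136) = 1/(-6720 + 136) = 1/(-6584) = -1/6584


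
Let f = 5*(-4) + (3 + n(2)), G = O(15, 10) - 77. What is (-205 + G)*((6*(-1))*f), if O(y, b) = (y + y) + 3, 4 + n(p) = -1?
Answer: -32868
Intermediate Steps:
n(p) = -5 (n(p) = -4 - 1 = -5)
O(y, b) = 3 + 2*y (O(y, b) = 2*y + 3 = 3 + 2*y)
G = -44 (G = (3 + 2*15) - 77 = (3 + 30) - 77 = 33 - 77 = -44)
f = -22 (f = 5*(-4) + (3 - 5) = -20 - 2 = -22)
(-205 + G)*((6*(-1))*f) = (-205 - 44)*((6*(-1))*(-22)) = -(-1494)*(-22) = -249*132 = -32868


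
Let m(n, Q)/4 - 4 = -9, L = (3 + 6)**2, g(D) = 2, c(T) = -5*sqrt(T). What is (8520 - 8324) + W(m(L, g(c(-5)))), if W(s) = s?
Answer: 176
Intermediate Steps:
L = 81 (L = 9**2 = 81)
m(n, Q) = -20 (m(n, Q) = 16 + 4*(-9) = 16 - 36 = -20)
(8520 - 8324) + W(m(L, g(c(-5)))) = (8520 - 8324) - 20 = 196 - 20 = 176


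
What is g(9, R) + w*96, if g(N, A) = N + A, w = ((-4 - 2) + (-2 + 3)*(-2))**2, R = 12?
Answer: 6165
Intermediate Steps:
w = 64 (w = (-6 + 1*(-2))**2 = (-6 - 2)**2 = (-8)**2 = 64)
g(N, A) = A + N
g(9, R) + w*96 = (12 + 9) + 64*96 = 21 + 6144 = 6165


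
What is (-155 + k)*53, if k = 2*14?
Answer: -6731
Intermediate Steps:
k = 28
(-155 + k)*53 = (-155 + 28)*53 = -127*53 = -6731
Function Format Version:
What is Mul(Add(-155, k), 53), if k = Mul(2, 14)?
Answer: -6731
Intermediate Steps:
k = 28
Mul(Add(-155, k), 53) = Mul(Add(-155, 28), 53) = Mul(-127, 53) = -6731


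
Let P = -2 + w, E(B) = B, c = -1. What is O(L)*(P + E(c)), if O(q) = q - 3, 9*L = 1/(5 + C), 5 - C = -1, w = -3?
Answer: 592/33 ≈ 17.939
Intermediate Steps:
C = 6 (C = 5 - 1*(-1) = 5 + 1 = 6)
L = 1/99 (L = 1/(9*(5 + 6)) = (1/9)/11 = (1/9)*(1/11) = 1/99 ≈ 0.010101)
O(q) = -3 + q
P = -5 (P = -2 - 3 = -5)
O(L)*(P + E(c)) = (-3 + 1/99)*(-5 - 1) = -296/99*(-6) = 592/33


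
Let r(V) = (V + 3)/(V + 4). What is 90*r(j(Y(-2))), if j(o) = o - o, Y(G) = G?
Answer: 135/2 ≈ 67.500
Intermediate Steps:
j(o) = 0
r(V) = (3 + V)/(4 + V)
90*r(j(Y(-2))) = 90*((3 + 0)/(4 + 0)) = 90*(3/4) = 90*((¼)*3) = 90*(¾) = 135/2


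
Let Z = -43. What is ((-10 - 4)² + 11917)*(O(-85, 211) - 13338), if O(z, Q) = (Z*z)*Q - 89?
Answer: 9178964914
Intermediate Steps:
O(z, Q) = -89 - 43*Q*z (O(z, Q) = (-43*z)*Q - 89 = -43*Q*z - 89 = -89 - 43*Q*z)
((-10 - 4)² + 11917)*(O(-85, 211) - 13338) = ((-10 - 4)² + 11917)*((-89 - 43*211*(-85)) - 13338) = ((-14)² + 11917)*((-89 + 771205) - 13338) = (196 + 11917)*(771116 - 13338) = 12113*757778 = 9178964914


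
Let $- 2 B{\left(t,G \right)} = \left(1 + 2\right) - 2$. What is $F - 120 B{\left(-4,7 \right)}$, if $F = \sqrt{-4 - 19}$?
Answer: $60 + i \sqrt{23} \approx 60.0 + 4.7958 i$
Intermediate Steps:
$B{\left(t,G \right)} = - \frac{1}{2}$ ($B{\left(t,G \right)} = - \frac{\left(1 + 2\right) - 2}{2} = - \frac{3 - 2}{2} = \left(- \frac{1}{2}\right) 1 = - \frac{1}{2}$)
$F = i \sqrt{23}$ ($F = \sqrt{-23} = i \sqrt{23} \approx 4.7958 i$)
$F - 120 B{\left(-4,7 \right)} = i \sqrt{23} - -60 = i \sqrt{23} + 60 = 60 + i \sqrt{23}$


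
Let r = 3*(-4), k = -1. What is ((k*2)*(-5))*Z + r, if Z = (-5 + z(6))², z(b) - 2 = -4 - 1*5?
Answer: 1428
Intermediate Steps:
z(b) = -7 (z(b) = 2 + (-4 - 1*5) = 2 + (-4 - 5) = 2 - 9 = -7)
Z = 144 (Z = (-5 - 7)² = (-12)² = 144)
r = -12
((k*2)*(-5))*Z + r = (-1*2*(-5))*144 - 12 = -2*(-5)*144 - 12 = 10*144 - 12 = 1440 - 12 = 1428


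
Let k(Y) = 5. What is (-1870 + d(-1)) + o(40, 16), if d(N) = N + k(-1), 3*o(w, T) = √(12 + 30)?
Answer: -1866 + √42/3 ≈ -1863.8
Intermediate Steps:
o(w, T) = √42/3 (o(w, T) = √(12 + 30)/3 = √42/3)
d(N) = 5 + N (d(N) = N + 5 = 5 + N)
(-1870 + d(-1)) + o(40, 16) = (-1870 + (5 - 1)) + √42/3 = (-1870 + 4) + √42/3 = -1866 + √42/3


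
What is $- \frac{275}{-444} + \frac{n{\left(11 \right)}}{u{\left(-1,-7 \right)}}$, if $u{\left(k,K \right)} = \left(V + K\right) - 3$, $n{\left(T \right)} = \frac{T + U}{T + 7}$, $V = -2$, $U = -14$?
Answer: $\frac{1687}{2664} \approx 0.63326$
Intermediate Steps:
$n{\left(T \right)} = \frac{-14 + T}{7 + T}$ ($n{\left(T \right)} = \frac{T - 14}{T + 7} = \frac{-14 + T}{7 + T}$)
$u{\left(k,K \right)} = -5 + K$ ($u{\left(k,K \right)} = \left(-2 + K\right) - 3 = -5 + K$)
$- \frac{275}{-444} + \frac{n{\left(11 \right)}}{u{\left(-1,-7 \right)}} = - \frac{275}{-444} + \frac{\frac{1}{7 + 11} \left(-14 + 11\right)}{-5 - 7} = \left(-275\right) \left(- \frac{1}{444}\right) + \frac{\frac{1}{18} \left(-3\right)}{-12} = \frac{275}{444} + \frac{1}{18} \left(-3\right) \left(- \frac{1}{12}\right) = \frac{275}{444} - - \frac{1}{72} = \frac{275}{444} + \frac{1}{72} = \frac{1687}{2664}$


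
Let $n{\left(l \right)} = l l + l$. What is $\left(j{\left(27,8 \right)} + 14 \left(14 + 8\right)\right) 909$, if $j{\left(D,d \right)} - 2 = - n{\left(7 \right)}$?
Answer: $230886$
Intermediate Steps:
$n{\left(l \right)} = l + l^{2}$ ($n{\left(l \right)} = l^{2} + l = l + l^{2}$)
$j{\left(D,d \right)} = -54$ ($j{\left(D,d \right)} = 2 - 7 \left(1 + 7\right) = 2 - 7 \cdot 8 = 2 - 56 = -54$)
$\left(j{\left(27,8 \right)} + 14 \left(14 + 8\right)\right) 909 = \left(-54 + 14 \left(14 + 8\right)\right) 909 = \left(-54 + 14 \cdot 22\right) 909 = \left(-54 + 308\right) 909 = 254 \cdot 909 = 230886$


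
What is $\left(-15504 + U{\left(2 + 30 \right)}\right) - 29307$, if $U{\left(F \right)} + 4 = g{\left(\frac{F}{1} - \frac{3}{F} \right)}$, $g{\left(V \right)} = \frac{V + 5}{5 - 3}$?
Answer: $- \frac{2866979}{64} \approx -44797.0$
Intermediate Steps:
$g{\left(V \right)} = \frac{5}{2} + \frac{V}{2}$ ($g{\left(V \right)} = \frac{5 + V}{2} = \left(5 + V\right) \frac{1}{2} = \frac{5}{2} + \frac{V}{2}$)
$U{\left(F \right)} = - \frac{3}{2} + \frac{F}{2} - \frac{3}{2 F}$ ($U{\left(F \right)} = -4 + \left(\frac{5}{2} + \frac{\frac{F}{1} - \frac{3}{F}}{2}\right) = -4 + \left(\frac{5}{2} + \frac{F 1 - \frac{3}{F}}{2}\right) = -4 + \left(\frac{5}{2} + \frac{F - \frac{3}{F}}{2}\right) = -4 + \left(\frac{5}{2} + \left(\frac{F}{2} - \frac{3}{2 F}\right)\right) = -4 + \left(\frac{5}{2} + \frac{F}{2} - \frac{3}{2 F}\right) = - \frac{3}{2} + \frac{F}{2} - \frac{3}{2 F}$)
$\left(-15504 + U{\left(2 + 30 \right)}\right) - 29307 = \left(-15504 + \frac{-3 + \left(2 + 30\right)^{2} - 3 \left(2 + 30\right)}{2 \left(2 + 30\right)}\right) - 29307 = \left(-15504 + \frac{-3 + 32^{2} - 96}{2 \cdot 32}\right) - 29307 = \left(-15504 + \frac{1}{2} \cdot \frac{1}{32} \left(-3 + 1024 - 96\right)\right) - 29307 = \left(-15504 + \frac{1}{2} \cdot \frac{1}{32} \cdot 925\right) - 29307 = \left(-15504 + \frac{925}{64}\right) - 29307 = - \frac{991331}{64} - 29307 = - \frac{2866979}{64}$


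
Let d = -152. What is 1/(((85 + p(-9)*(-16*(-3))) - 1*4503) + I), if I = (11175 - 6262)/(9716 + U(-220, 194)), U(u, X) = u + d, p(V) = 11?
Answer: -9344/36343247 ≈ -0.00025710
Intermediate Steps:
U(u, X) = -152 + u (U(u, X) = u - 152 = -152 + u)
I = 4913/9344 (I = (11175 - 6262)/(9716 + (-152 - 220)) = 4913/(9716 - 372) = 4913/9344 ≈ 0.52579)
1/(((85 + p(-9)*(-16*(-3))) - 1*4503) + I) = 1/(((85 + 11*(-16*(-3))) - 1*4503) + 4913/9344) = 1/(((85 + 11*48) - 4503) + 4913/9344) = 1/(((85 + 528) - 4503) + 4913/9344) = 1/((613 - 4503) + 4913/9344) = 1/(-3890 + 4913/9344) = 1/(-36343247/9344) = -9344/36343247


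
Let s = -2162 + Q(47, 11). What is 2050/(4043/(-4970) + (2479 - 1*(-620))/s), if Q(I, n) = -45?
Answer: -548439500/593291 ≈ -924.40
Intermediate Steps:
s = -2207 (s = -2162 - 45 = -2207)
2050/(4043/(-4970) + (2479 - 1*(-620))/s) = 2050/(4043/(-4970) + (2479 - 1*(-620))/(-2207)) = 2050/(4043*(-1/4970) + (2479 + 620)*(-1/2207)) = 2050/(-4043/4970 + 3099*(-1/2207)) = 2050/(-4043/4970 - 3099/2207) = 2050/(-24324931/10968790) = 2050*(-10968790/24324931) = -548439500/593291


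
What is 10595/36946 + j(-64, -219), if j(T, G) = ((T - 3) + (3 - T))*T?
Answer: 815/2842 ≈ 0.28677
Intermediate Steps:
j(T, G) = 0 (j(T, G) = ((-3 + T) + (3 - T))*T = 0*T = 0)
10595/36946 + j(-64, -219) = 10595/36946 + 0 = 10595*(1/36946) + 0 = 815/2842 + 0 = 815/2842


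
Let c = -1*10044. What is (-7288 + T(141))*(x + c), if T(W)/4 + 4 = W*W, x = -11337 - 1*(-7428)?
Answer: -1007685660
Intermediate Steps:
c = -10044
x = -3909 (x = -11337 + 7428 = -3909)
T(W) = -16 + 4*W² (T(W) = -16 + 4*(W*W) = -16 + 4*W²)
(-7288 + T(141))*(x + c) = (-7288 + (-16 + 4*141²))*(-3909 - 10044) = (-7288 + (-16 + 4*19881))*(-13953) = (-7288 + (-16 + 79524))*(-13953) = (-7288 + 79508)*(-13953) = 72220*(-13953) = -1007685660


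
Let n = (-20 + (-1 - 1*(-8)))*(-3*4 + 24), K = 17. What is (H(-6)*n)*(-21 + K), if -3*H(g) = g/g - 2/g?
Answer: -832/3 ≈ -277.33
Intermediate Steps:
H(g) = -⅓ + 2/(3*g) (H(g) = -(g/g - 2/g)/3 = -(1 - 2/g)/3 = -⅓ + 2/(3*g))
n = -156 (n = (-20 + (-1 + 8))*(-12 + 24) = (-20 + 7)*12 = -13*12 = -156)
(H(-6)*n)*(-21 + K) = (((⅓)*(2 - 1*(-6))/(-6))*(-156))*(-21 + 17) = (((⅓)*(-⅙)*(2 + 6))*(-156))*(-4) = (((⅓)*(-⅙)*8)*(-156))*(-4) = -4/9*(-156)*(-4) = (208/3)*(-4) = -832/3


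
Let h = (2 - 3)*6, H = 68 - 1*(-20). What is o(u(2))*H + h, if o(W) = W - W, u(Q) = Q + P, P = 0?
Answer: -6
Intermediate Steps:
u(Q) = Q (u(Q) = Q + 0 = Q)
H = 88 (H = 68 + 20 = 88)
o(W) = 0
h = -6 (h = -1*6 = -6)
o(u(2))*H + h = 0*88 - 6 = 0 - 6 = -6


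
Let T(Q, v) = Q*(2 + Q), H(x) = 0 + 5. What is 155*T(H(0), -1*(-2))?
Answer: 5425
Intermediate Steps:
H(x) = 5
155*T(H(0), -1*(-2)) = 155*(5*(2 + 5)) = 155*(5*7) = 155*35 = 5425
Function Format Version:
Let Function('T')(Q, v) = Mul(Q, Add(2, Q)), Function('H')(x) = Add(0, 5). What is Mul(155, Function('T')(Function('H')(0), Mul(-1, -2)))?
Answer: 5425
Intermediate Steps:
Function('H')(x) = 5
Mul(155, Function('T')(Function('H')(0), Mul(-1, -2))) = Mul(155, Mul(5, Add(2, 5))) = Mul(155, Mul(5, 7)) = Mul(155, 35) = 5425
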